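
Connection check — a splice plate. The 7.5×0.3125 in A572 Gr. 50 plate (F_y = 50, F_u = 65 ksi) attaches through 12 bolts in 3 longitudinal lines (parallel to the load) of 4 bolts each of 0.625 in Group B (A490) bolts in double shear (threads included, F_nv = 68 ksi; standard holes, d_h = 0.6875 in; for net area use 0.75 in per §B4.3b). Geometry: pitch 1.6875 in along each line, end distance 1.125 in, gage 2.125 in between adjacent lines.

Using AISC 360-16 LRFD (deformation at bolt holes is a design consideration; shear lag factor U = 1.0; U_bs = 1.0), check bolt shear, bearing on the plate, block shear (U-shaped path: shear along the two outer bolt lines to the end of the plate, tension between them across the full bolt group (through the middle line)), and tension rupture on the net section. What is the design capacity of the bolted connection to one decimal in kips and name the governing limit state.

80.0 kips (net-section rupture governs)

Bolt shear: A_b = π(0.625)²/4 = 0.3068 in². φR_n = 0.75 × 68 × 0.3068 × 12 × 2 = 375.5 kips.
Bearing (0.3125 in plate, F_u = 65 ksi): end bolts L_c = 1.125 − 0.6875/2 = 0.78125, R_n = min(1.2×0.78125×0.3125×65, 2.4×0.625×0.3125×65) = 19.043 kips/bolt; interior L_c = 1.6875 − 0.6875 = 1, R_n = 24.375 kips/bolt. φR_n = 0.75 × (3×19.043 + 9×24.375) = 207.4 kips.
Block shear: shear path 2×[1.125+3×1.6875] = 2×6.1875 in, A_gv = 3.8672, A_nv = 2×(6.1875 − 3.5×0.75)×0.3125 = 2.2266 in²; tension across gage: (4.25 − 2×0.75)×0.3125 = 0.85938 in². R_n = min(0.6×65×2.2266, 0.6×50×3.8672) + 1.0×65×0.85938 = min(86.837, 116.02) + 55.86 = 142.7 kips. φR_n = 0.75 × 142.7 = 107.0 kips.
Tension rupture (net): A_n = (7.5 − 3×0.75)×0.3125 = 1.6406 in² (U = 1.0, A_e = A_n). φR_n = 0.75 × 65 × 1.6406 = 80.0 kips.
Governing: min(375.5, 207.4, 107.0, 80.0) = 80.0 kips → net-section rupture.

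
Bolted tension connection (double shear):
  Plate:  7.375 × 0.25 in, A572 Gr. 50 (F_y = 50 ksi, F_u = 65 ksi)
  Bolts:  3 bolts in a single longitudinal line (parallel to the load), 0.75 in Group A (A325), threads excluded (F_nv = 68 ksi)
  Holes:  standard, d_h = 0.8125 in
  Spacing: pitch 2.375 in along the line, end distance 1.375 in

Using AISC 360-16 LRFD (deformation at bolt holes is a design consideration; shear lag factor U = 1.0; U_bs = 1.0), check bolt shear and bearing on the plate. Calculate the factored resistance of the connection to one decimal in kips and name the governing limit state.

Bolt shear: A_b = π(0.75)²/4 = 0.44179 in². φR_n = 0.75 × 68 × 0.44179 × 3 × 2 = 135.2 kips.
Bearing (0.25 in plate, F_u = 65 ksi): end bolts L_c = 1.375 − 0.8125/2 = 0.96875, R_n = min(1.2×0.96875×0.25×65, 2.4×0.75×0.25×65) = 18.891 kips/bolt; interior L_c = 2.375 − 0.8125 = 1.5625, R_n = 29.25 kips/bolt. φR_n = 0.75 × (1×18.891 + 2×29.25) = 58.0 kips.
Governing: min(135.2, 58.0) = 58.0 kips → bearing.

58.0 kips (bearing governs)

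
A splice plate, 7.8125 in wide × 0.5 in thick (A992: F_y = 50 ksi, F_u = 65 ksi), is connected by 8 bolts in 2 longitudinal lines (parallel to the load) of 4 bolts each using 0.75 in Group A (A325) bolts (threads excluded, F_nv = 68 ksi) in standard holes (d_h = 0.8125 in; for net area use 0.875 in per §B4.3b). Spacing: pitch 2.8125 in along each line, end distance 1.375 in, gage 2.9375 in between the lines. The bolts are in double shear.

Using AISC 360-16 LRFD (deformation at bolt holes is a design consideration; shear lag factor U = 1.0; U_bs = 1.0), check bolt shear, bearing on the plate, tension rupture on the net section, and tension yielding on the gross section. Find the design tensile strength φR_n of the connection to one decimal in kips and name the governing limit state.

Bolt shear: A_b = π(0.75)²/4 = 0.44179 in². φR_n = 0.75 × 68 × 0.44179 × 8 × 2 = 360.5 kips.
Bearing (0.5 in plate, F_u = 65 ksi): end bolts L_c = 1.375 − 0.8125/2 = 0.96875, R_n = min(1.2×0.96875×0.5×65, 2.4×0.75×0.5×65) = 37.781 kips/bolt; interior L_c = 2.8125 − 0.8125 = 2, R_n = 58.5 kips/bolt. φR_n = 0.75 × (2×37.781 + 6×58.5) = 319.9 kips.
Tension rupture (net): A_n = (7.8125 − 2×0.875)×0.5 = 3.0313 in² (U = 1.0, A_e = A_n). φR_n = 0.75 × 65 × 3.0313 = 147.8 kips.
Tension yield (gross): A_g = 7.8125×0.5 = 3.9063 in². φR_n = 0.90 × 50 × 3.9063 = 175.8 kips.
Governing: min(360.5, 319.9, 147.8, 175.8) = 147.8 kips → net-section rupture.

147.8 kips (net-section rupture governs)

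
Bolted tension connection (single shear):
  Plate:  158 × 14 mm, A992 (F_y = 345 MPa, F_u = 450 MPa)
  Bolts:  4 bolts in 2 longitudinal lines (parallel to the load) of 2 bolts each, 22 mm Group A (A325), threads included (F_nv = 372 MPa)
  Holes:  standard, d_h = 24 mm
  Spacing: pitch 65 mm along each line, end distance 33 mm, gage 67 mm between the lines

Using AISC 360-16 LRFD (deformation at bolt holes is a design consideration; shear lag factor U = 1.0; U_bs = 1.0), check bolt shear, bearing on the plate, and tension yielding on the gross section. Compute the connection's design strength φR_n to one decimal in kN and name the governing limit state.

424.2 kN (bolt shear governs)

Bolt shear: A_b = π(22)²/4 = 380.13 mm². φR_n = 0.75 × 372 × 380.13 × 4 × 1 = 424.2 kN.
Bearing (14 mm plate, F_u = 450 MPa): end bolts L_c = 33 − 24/2 = 21, R_n = min(1.2×21×14×450, 2.4×22×14×450) = 158.76 kN/bolt; interior L_c = 65 − 24 = 41, R_n = 309.96 kN/bolt. φR_n = 0.75 × (2×158.76 + 2×309.96) = 703.1 kN.
Tension yield (gross): A_g = 158×14 = 2212 mm². φR_n = 0.90 × 345 × 2212 = 686.8 kN.
Governing: min(424.2, 703.1, 686.8) = 424.2 kN → bolt shear.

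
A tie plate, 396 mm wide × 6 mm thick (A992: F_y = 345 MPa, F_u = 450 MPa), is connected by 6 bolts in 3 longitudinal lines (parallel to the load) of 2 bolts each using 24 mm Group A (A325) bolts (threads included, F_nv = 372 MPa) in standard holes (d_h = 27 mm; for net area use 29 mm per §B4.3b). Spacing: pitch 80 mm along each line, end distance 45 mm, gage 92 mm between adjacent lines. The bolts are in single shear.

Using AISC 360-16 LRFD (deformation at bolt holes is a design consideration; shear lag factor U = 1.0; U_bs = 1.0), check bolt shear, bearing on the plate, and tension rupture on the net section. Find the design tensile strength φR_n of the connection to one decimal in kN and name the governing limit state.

Bolt shear: A_b = π(24)²/4 = 452.39 mm². φR_n = 0.75 × 372 × 452.39 × 6 × 1 = 757.3 kN.
Bearing (6 mm plate, F_u = 450 MPa): end bolts L_c = 45 − 27/2 = 31.5, R_n = min(1.2×31.5×6×450, 2.4×24×6×450) = 102.06 kN/bolt; interior L_c = 80 − 27 = 53, R_n = 155.52 kN/bolt. φR_n = 0.75 × (3×102.06 + 3×155.52) = 579.6 kN.
Tension rupture (net): A_n = (396 − 3×29)×6 = 1854 mm² (U = 1.0, A_e = A_n). φR_n = 0.75 × 450 × 1854 = 625.7 kN.
Governing: min(757.3, 579.6, 625.7) = 579.6 kN → bearing.

579.6 kN (bearing governs)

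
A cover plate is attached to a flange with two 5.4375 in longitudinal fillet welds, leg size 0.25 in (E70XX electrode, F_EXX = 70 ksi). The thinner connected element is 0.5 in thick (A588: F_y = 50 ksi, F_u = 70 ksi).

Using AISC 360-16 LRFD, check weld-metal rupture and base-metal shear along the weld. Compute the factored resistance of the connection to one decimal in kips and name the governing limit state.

Weld metal: throat = 0.707×0.25 = 0.17675 in, L = 2×5.4375 = 10.875 in. φR_n = 0.75 × 0.6 × 70 × 0.17675 × 10.875 = 60.5 kips.
Base metal shear (0.5 in plate): yield φR_n = 1.0×0.6×50×0.5×10.875 = 163.1 kips; rupture φR_n = 0.75×0.6×70×0.5×10.875 = 171.3 kips; take 163.1 kips (yield).
Governing: min(60.5, 163.1) = 60.5 kips → weld metal.

60.5 kips (weld metal governs)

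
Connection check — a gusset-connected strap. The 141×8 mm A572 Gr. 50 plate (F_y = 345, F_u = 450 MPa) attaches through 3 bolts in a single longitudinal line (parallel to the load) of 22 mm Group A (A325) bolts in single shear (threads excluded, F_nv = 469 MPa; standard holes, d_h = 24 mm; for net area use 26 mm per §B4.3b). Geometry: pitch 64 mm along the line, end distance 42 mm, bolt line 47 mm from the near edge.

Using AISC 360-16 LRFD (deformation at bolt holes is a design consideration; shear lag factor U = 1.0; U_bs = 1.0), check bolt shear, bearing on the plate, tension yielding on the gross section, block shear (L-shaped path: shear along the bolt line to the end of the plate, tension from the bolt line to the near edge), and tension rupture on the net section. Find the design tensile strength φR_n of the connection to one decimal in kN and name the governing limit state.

261.9 kN (block shear governs)

Bolt shear: A_b = π(22)²/4 = 380.13 mm². φR_n = 0.75 × 469 × 380.13 × 3 × 1 = 401.1 kN.
Bearing (8 mm plate, F_u = 450 MPa): end bolts L_c = 42 − 24/2 = 30, R_n = min(1.2×30×8×450, 2.4×22×8×450) = 129.6 kN/bolt; interior L_c = 64 − 24 = 40, R_n = 172.8 kN/bolt. φR_n = 0.75 × (1×129.6 + 2×172.8) = 356.4 kN.
Tension yield (gross): A_g = 141×8 = 1128 mm². φR_n = 0.90 × 345 × 1128 = 350.2 kN.
Block shear: shear path 1×[42+2×64] = 1×170 mm, A_gv = 1360, A_nv = 1×(170 − 2.5×26)×8 = 840 mm²; tension to near edge: (47 − 0.5×26)×8 = 272 mm². R_n = min(0.6×450×840, 0.6×345×1360) + 1.0×450×272 = min(226.8, 281.52) + 122.4 = 349.2 kN. φR_n = 0.75 × 349.2 = 261.9 kN.
Tension rupture (net): A_n = (141 − 1×26)×8 = 920 mm² (U = 1.0, A_e = A_n). φR_n = 0.75 × 450 × 920 = 310.5 kN.
Governing: min(401.1, 356.4, 350.2, 261.9, 310.5) = 261.9 kN → block shear.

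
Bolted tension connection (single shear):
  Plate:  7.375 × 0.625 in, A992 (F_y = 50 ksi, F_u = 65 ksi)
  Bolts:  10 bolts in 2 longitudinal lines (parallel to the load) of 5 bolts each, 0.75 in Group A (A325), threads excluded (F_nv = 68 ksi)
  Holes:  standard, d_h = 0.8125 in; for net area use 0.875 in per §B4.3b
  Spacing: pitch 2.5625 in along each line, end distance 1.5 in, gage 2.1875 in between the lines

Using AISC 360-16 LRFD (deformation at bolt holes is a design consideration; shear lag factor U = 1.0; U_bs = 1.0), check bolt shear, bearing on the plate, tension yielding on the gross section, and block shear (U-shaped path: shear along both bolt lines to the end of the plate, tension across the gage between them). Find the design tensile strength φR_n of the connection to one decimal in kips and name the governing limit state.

Bolt shear: A_b = π(0.75)²/4 = 0.44179 in². φR_n = 0.75 × 68 × 0.44179 × 10 × 1 = 225.3 kips.
Bearing (0.625 in plate, F_u = 65 ksi): end bolts L_c = 1.5 − 0.8125/2 = 1.09375, R_n = min(1.2×1.09375×0.625×65, 2.4×0.75×0.625×65) = 53.32 kips/bolt; interior L_c = 2.5625 − 0.8125 = 1.75, R_n = 73.125 kips/bolt. φR_n = 0.75 × (2×53.32 + 8×73.125) = 518.7 kips.
Tension yield (gross): A_g = 7.375×0.625 = 4.6094 in². φR_n = 0.90 × 50 × 4.6094 = 207.4 kips.
Block shear: shear path 2×[1.5+4×2.5625] = 2×11.75 in, A_gv = 14.688, A_nv = 2×(11.75 − 4.5×0.875)×0.625 = 9.7656 in²; tension across gage: (2.1875 − 1×0.875)×0.625 = 0.82031 in². R_n = min(0.6×65×9.7656, 0.6×50×14.688) + 1.0×65×0.82031 = min(380.86, 440.64) + 53.32 = 434.18 kips. φR_n = 0.75 × 434.18 = 325.6 kips.
Governing: min(225.3, 518.7, 207.4, 325.6) = 207.4 kips → gross-section yield.

207.4 kips (gross-section yield governs)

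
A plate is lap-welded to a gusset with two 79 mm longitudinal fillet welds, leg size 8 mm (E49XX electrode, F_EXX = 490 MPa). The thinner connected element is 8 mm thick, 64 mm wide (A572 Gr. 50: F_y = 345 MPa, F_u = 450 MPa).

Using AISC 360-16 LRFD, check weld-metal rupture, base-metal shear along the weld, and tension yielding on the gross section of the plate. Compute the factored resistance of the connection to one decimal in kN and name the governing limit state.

159.0 kN (gross-section yield governs)

Weld metal: throat = 0.707×8 = 5.656 mm, L = 2×79 = 158 mm. φR_n = 0.75 × 0.6 × 490 × 5.656 × 158 = 197.0 kN.
Base metal shear (8 mm plate): yield φR_n = 1.0×0.6×345×8×158 = 261.6 kN; rupture φR_n = 0.75×0.6×450×8×158 = 256.0 kN; take 256.0 kN (rupture).
Tension yield (gross): A_g = 64×8 = 512 mm². φR_n = 0.90 × 345 × 512 = 159.0 kN.
Governing: min(197.0, 256.0, 159.0) = 159.0 kN → gross-section yield.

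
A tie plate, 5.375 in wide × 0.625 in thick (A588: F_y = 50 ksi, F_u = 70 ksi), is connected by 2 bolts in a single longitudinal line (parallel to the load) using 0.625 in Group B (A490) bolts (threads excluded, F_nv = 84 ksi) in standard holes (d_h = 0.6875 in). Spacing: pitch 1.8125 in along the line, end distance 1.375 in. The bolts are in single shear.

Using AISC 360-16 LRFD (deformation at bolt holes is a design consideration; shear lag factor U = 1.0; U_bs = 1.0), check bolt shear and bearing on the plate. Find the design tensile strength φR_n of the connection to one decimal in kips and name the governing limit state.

38.7 kips (bolt shear governs)

Bolt shear: A_b = π(0.625)²/4 = 0.3068 in². φR_n = 0.75 × 84 × 0.3068 × 2 × 1 = 38.7 kips.
Bearing (0.625 in plate, F_u = 70 ksi): end bolts L_c = 1.375 − 0.6875/2 = 1.03125, R_n = min(1.2×1.03125×0.625×70, 2.4×0.625×0.625×70) = 54.141 kips/bolt; interior L_c = 1.8125 − 0.6875 = 1.125, R_n = 59.063 kips/bolt. φR_n = 0.75 × (1×54.141 + 1×59.063) = 84.9 kips.
Governing: min(38.7, 84.9) = 38.7 kips → bolt shear.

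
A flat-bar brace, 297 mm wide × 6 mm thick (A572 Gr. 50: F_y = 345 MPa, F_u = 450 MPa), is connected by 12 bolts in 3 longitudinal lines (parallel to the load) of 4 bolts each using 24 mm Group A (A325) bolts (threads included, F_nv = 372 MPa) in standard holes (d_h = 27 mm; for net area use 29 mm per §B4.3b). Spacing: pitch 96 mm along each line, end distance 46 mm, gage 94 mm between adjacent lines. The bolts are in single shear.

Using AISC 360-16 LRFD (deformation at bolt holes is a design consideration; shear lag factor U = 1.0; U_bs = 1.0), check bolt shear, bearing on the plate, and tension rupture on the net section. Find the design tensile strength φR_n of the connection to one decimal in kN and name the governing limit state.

Bolt shear: A_b = π(24)²/4 = 452.39 mm². φR_n = 0.75 × 372 × 452.39 × 12 × 1 = 1514.6 kN.
Bearing (6 mm plate, F_u = 450 MPa): end bolts L_c = 46 − 27/2 = 32.5, R_n = min(1.2×32.5×6×450, 2.4×24×6×450) = 105.3 kN/bolt; interior L_c = 96 − 27 = 69, R_n = 155.52 kN/bolt. φR_n = 0.75 × (3×105.3 + 9×155.52) = 1286.7 kN.
Tension rupture (net): A_n = (297 − 3×29)×6 = 1260 mm² (U = 1.0, A_e = A_n). φR_n = 0.75 × 450 × 1260 = 425.3 kN.
Governing: min(1514.6, 1286.7, 425.3) = 425.3 kN → net-section rupture.

425.3 kN (net-section rupture governs)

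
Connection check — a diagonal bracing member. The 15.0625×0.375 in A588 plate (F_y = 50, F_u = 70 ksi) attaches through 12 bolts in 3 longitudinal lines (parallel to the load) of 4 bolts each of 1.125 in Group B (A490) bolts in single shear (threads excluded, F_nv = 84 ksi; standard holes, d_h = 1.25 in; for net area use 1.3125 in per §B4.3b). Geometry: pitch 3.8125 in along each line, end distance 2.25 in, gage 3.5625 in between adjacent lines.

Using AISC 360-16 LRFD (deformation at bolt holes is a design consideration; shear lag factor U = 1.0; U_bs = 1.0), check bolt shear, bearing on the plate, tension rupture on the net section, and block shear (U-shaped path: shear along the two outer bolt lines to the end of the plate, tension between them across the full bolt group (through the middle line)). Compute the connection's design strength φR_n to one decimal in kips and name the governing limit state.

219.0 kips (net-section rupture governs)

Bolt shear: A_b = π(1.125)²/4 = 0.99402 in². φR_n = 0.75 × 84 × 0.99402 × 12 × 1 = 751.5 kips.
Bearing (0.375 in plate, F_u = 70 ksi): end bolts L_c = 2.25 − 1.25/2 = 1.625, R_n = min(1.2×1.625×0.375×70, 2.4×1.125×0.375×70) = 51.188 kips/bolt; interior L_c = 3.8125 − 1.25 = 2.5625, R_n = 70.875 kips/bolt. φR_n = 0.75 × (3×51.188 + 9×70.875) = 593.6 kips.
Tension rupture (net): A_n = (15.0625 − 3×1.3125)×0.375 = 4.1719 in² (U = 1.0, A_e = A_n). φR_n = 0.75 × 70 × 4.1719 = 219.0 kips.
Block shear: shear path 2×[2.25+3×3.8125] = 2×13.6875 in, A_gv = 10.266, A_nv = 2×(13.6875 − 3.5×1.3125)×0.375 = 6.8203 in²; tension across gage: (7.125 − 2×1.3125)×0.375 = 1.6875 in². R_n = min(0.6×70×6.8203, 0.6×50×10.266) + 1.0×70×1.6875 = min(286.45, 307.98) + 118.13 = 404.58 kips. φR_n = 0.75 × 404.58 = 303.4 kips.
Governing: min(751.5, 593.6, 219.0, 303.4) = 219.0 kips → net-section rupture.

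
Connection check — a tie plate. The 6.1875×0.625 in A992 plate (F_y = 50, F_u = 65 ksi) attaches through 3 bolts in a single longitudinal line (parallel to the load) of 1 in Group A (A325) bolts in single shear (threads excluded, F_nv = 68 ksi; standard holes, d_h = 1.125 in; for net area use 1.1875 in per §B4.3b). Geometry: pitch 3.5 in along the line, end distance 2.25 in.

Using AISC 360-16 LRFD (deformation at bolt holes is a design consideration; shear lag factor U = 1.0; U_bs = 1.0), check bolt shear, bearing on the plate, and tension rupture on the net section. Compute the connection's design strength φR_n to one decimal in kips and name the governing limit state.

Bolt shear: A_b = π(1)²/4 = 0.7854 in². φR_n = 0.75 × 68 × 0.7854 × 3 × 1 = 120.2 kips.
Bearing (0.625 in plate, F_u = 65 ksi): end bolts L_c = 2.25 − 1.125/2 = 1.6875, R_n = min(1.2×1.6875×0.625×65, 2.4×1×0.625×65) = 82.266 kips/bolt; interior L_c = 3.5 − 1.125 = 2.375, R_n = 97.5 kips/bolt. φR_n = 0.75 × (1×82.266 + 2×97.5) = 207.9 kips.
Tension rupture (net): A_n = (6.1875 − 1×1.1875)×0.625 = 3.125 in² (U = 1.0, A_e = A_n). φR_n = 0.75 × 65 × 3.125 = 152.3 kips.
Governing: min(120.2, 207.9, 152.3) = 120.2 kips → bolt shear.

120.2 kips (bolt shear governs)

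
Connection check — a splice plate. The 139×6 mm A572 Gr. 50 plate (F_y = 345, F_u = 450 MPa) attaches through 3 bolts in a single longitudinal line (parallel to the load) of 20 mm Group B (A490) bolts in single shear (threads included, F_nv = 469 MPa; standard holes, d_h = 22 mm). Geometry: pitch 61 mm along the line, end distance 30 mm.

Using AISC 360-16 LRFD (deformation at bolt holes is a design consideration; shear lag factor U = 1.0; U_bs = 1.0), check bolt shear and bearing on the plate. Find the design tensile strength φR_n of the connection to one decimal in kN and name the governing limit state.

Bolt shear: A_b = π(20)²/4 = 314.16 mm². φR_n = 0.75 × 469 × 314.16 × 3 × 1 = 331.5 kN.
Bearing (6 mm plate, F_u = 450 MPa): end bolts L_c = 30 − 22/2 = 19, R_n = min(1.2×19×6×450, 2.4×20×6×450) = 61.56 kN/bolt; interior L_c = 61 − 22 = 39, R_n = 126.36 kN/bolt. φR_n = 0.75 × (1×61.56 + 2×126.36) = 235.7 kN.
Governing: min(331.5, 235.7) = 235.7 kN → bearing.

235.7 kN (bearing governs)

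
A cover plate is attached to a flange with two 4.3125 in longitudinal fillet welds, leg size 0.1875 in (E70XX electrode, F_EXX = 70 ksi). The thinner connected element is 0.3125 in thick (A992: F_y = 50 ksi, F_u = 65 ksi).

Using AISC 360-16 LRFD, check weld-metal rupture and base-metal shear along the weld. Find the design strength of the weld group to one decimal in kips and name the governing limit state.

36.0 kips (weld metal governs)

Weld metal: throat = 0.707×0.1875 = 0.13256 in, L = 2×4.3125 = 8.625 in. φR_n = 0.75 × 0.6 × 70 × 0.13256 × 8.625 = 36.0 kips.
Base metal shear (0.3125 in plate): yield φR_n = 1.0×0.6×50×0.3125×8.625 = 80.9 kips; rupture φR_n = 0.75×0.6×65×0.3125×8.625 = 78.8 kips; take 78.8 kips (rupture).
Governing: min(36.0, 78.8) = 36.0 kips → weld metal.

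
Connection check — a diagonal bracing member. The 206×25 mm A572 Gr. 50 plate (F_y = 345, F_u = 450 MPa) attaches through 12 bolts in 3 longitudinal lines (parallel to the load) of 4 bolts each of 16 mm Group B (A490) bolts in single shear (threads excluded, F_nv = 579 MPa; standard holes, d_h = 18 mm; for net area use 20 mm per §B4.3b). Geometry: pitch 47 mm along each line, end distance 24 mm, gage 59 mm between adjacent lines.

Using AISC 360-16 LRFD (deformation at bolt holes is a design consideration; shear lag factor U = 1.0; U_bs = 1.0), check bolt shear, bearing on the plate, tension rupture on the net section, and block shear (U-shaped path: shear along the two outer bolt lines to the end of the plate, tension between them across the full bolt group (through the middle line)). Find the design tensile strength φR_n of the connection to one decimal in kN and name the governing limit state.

Bolt shear: A_b = π(16)²/4 = 201.06 mm². φR_n = 0.75 × 579 × 201.06 × 12 × 1 = 1047.7 kN.
Bearing (25 mm plate, F_u = 450 MPa): end bolts L_c = 24 − 18/2 = 15, R_n = min(1.2×15×25×450, 2.4×16×25×450) = 202.5 kN/bolt; interior L_c = 47 − 18 = 29, R_n = 391.5 kN/bolt. φR_n = 0.75 × (3×202.5 + 9×391.5) = 3098.3 kN.
Tension rupture (net): A_n = (206 − 3×20)×25 = 3650 mm² (U = 1.0, A_e = A_n). φR_n = 0.75 × 450 × 3650 = 1231.9 kN.
Block shear: shear path 2×[24+3×47] = 2×165 mm, A_gv = 8250, A_nv = 2×(165 − 3.5×20)×25 = 4750 mm²; tension across gage: (118 − 2×20)×25 = 1950 mm². R_n = min(0.6×450×4750, 0.6×345×8250) + 1.0×450×1950 = min(1282.5, 1707.8) + 877.5 = 2160 kN. φR_n = 0.75 × 2160 = 1620.0 kN.
Governing: min(1047.7, 3098.3, 1231.9, 1620.0) = 1047.7 kN → bolt shear.

1047.7 kN (bolt shear governs)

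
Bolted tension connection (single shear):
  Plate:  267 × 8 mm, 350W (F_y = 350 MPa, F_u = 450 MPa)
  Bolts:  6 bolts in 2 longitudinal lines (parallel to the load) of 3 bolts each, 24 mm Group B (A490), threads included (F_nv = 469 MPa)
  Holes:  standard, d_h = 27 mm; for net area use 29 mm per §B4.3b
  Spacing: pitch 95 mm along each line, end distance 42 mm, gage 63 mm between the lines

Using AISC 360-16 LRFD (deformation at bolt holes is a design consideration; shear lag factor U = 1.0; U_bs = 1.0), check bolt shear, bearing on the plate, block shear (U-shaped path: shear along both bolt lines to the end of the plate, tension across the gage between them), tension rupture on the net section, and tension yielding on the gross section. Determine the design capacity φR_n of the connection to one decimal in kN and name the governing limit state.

564.3 kN (net-section rupture governs)

Bolt shear: A_b = π(24)²/4 = 452.39 mm². φR_n = 0.75 × 469 × 452.39 × 6 × 1 = 954.8 kN.
Bearing (8 mm plate, F_u = 450 MPa): end bolts L_c = 42 − 27/2 = 28.5, R_n = min(1.2×28.5×8×450, 2.4×24×8×450) = 123.12 kN/bolt; interior L_c = 95 − 27 = 68, R_n = 207.36 kN/bolt. φR_n = 0.75 × (2×123.12 + 4×207.36) = 806.8 kN.
Block shear: shear path 2×[42+2×95] = 2×232 mm, A_gv = 3712, A_nv = 2×(232 − 2.5×29)×8 = 2552 mm²; tension across gage: (63 − 1×29)×8 = 272 mm². R_n = min(0.6×450×2552, 0.6×350×3712) + 1.0×450×272 = min(689.04, 779.52) + 122.4 = 811.44 kN. φR_n = 0.75 × 811.44 = 608.6 kN.
Tension rupture (net): A_n = (267 − 2×29)×8 = 1672 mm² (U = 1.0, A_e = A_n). φR_n = 0.75 × 450 × 1672 = 564.3 kN.
Tension yield (gross): A_g = 267×8 = 2136 mm². φR_n = 0.90 × 350 × 2136 = 672.8 kN.
Governing: min(954.8, 806.8, 608.6, 564.3, 672.8) = 564.3 kN → net-section rupture.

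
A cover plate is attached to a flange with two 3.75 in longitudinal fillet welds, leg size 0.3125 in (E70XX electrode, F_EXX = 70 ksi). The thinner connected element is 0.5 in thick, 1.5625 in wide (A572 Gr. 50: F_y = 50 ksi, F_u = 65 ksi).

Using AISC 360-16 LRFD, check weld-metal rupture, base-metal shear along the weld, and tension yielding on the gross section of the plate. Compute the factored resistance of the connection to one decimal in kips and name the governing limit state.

35.2 kips (gross-section yield governs)

Weld metal: throat = 0.707×0.3125 = 0.22094 in, L = 2×3.75 = 7.5 in. φR_n = 0.75 × 0.6 × 70 × 0.22094 × 7.5 = 52.2 kips.
Base metal shear (0.5 in plate): yield φR_n = 1.0×0.6×50×0.5×7.5 = 112.5 kips; rupture φR_n = 0.75×0.6×65×0.5×7.5 = 109.7 kips; take 109.7 kips (rupture).
Tension yield (gross): A_g = 1.5625×0.5 = 0.78125 in². φR_n = 0.90 × 50 × 0.78125 = 35.2 kips.
Governing: min(52.2, 109.7, 35.2) = 35.2 kips → gross-section yield.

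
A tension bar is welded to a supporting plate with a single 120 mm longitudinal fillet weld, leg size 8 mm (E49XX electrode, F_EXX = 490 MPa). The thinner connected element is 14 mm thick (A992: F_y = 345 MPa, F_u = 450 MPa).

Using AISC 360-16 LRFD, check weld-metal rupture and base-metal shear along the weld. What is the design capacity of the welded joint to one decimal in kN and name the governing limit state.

Weld metal: throat = 0.707×8 = 5.656 mm, L = 120 mm. φR_n = 0.75 × 0.6 × 490 × 5.656 × 120 = 149.7 kN.
Base metal shear (14 mm plate): yield φR_n = 1.0×0.6×345×14×120 = 347.8 kN; rupture φR_n = 0.75×0.6×450×14×120 = 340.2 kN; take 340.2 kN (rupture).
Governing: min(149.7, 340.2) = 149.7 kN → weld metal.

149.7 kN (weld metal governs)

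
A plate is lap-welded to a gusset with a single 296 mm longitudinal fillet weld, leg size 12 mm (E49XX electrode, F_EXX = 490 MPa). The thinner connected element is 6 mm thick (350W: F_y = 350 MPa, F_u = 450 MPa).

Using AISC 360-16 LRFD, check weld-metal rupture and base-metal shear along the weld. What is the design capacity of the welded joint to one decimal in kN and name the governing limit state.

359.6 kN (base-metal shear governs)

Weld metal: throat = 0.707×12 = 8.484 mm, L = 296 mm. φR_n = 0.75 × 0.6 × 490 × 8.484 × 296 = 553.7 kN.
Base metal shear (6 mm plate): yield φR_n = 1.0×0.6×350×6×296 = 373.0 kN; rupture φR_n = 0.75×0.6×450×6×296 = 359.6 kN; take 359.6 kN (rupture).
Governing: min(553.7, 359.6) = 359.6 kN → base-metal shear.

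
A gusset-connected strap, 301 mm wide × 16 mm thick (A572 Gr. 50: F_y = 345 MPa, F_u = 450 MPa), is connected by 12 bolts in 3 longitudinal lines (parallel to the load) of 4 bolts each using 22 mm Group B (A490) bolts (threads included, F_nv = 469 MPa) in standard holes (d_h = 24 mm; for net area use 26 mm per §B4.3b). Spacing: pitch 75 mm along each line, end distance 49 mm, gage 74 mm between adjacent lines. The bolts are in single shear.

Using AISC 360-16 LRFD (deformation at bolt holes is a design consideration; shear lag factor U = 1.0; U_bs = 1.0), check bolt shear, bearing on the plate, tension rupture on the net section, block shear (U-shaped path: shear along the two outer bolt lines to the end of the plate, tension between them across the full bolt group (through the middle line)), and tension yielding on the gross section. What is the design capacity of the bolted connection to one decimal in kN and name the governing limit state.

Bolt shear: A_b = π(22)²/4 = 380.13 mm². φR_n = 0.75 × 469 × 380.13 × 12 × 1 = 1604.5 kN.
Bearing (16 mm plate, F_u = 450 MPa): end bolts L_c = 49 − 24/2 = 37, R_n = min(1.2×37×16×450, 2.4×22×16×450) = 319.68 kN/bolt; interior L_c = 75 − 24 = 51, R_n = 380.16 kN/bolt. φR_n = 0.75 × (3×319.68 + 9×380.16) = 3285.4 kN.
Tension rupture (net): A_n = (301 − 3×26)×16 = 3568 mm² (U = 1.0, A_e = A_n). φR_n = 0.75 × 450 × 3568 = 1204.2 kN.
Block shear: shear path 2×[49+3×75] = 2×274 mm, A_gv = 8768, A_nv = 2×(274 − 3.5×26)×16 = 5856 mm²; tension across gage: (148 − 2×26)×16 = 1536 mm². R_n = min(0.6×450×5856, 0.6×345×8768) + 1.0×450×1536 = min(1581.1, 1815) + 691.2 = 2272.3 kN. φR_n = 0.75 × 2272.3 = 1704.2 kN.
Tension yield (gross): A_g = 301×16 = 4816 mm². φR_n = 0.90 × 345 × 4816 = 1495.4 kN.
Governing: min(1604.5, 3285.4, 1204.2, 1704.2, 1495.4) = 1204.2 kN → net-section rupture.

1204.2 kN (net-section rupture governs)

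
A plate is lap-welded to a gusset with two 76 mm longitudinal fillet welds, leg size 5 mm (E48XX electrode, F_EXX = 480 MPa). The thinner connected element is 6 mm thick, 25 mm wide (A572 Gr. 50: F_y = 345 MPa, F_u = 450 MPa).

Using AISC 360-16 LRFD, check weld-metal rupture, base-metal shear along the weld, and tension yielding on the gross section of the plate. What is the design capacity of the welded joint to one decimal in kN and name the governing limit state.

Weld metal: throat = 0.707×5 = 3.535 mm, L = 2×76 = 152 mm. φR_n = 0.75 × 0.6 × 480 × 3.535 × 152 = 116.1 kN.
Base metal shear (6 mm plate): yield φR_n = 1.0×0.6×345×6×152 = 188.8 kN; rupture φR_n = 0.75×0.6×450×6×152 = 184.7 kN; take 184.7 kN (rupture).
Tension yield (gross): A_g = 25×6 = 150 mm². φR_n = 0.90 × 345 × 150 = 46.6 kN.
Governing: min(116.1, 184.7, 46.6) = 46.6 kN → gross-section yield.

46.6 kN (gross-section yield governs)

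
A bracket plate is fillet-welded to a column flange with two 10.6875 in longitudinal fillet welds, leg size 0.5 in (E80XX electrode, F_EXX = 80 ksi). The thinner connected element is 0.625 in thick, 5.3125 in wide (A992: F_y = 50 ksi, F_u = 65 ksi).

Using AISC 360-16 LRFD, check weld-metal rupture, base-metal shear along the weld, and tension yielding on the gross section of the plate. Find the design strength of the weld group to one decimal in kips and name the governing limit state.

Weld metal: throat = 0.707×0.5 = 0.3535 in, L = 2×10.6875 = 21.375 in. φR_n = 0.75 × 0.6 × 80 × 0.3535 × 21.375 = 272.0 kips.
Base metal shear (0.625 in plate): yield φR_n = 1.0×0.6×50×0.625×21.375 = 400.8 kips; rupture φR_n = 0.75×0.6×65×0.625×21.375 = 390.8 kips; take 390.8 kips (rupture).
Tension yield (gross): A_g = 5.3125×0.625 = 3.3203 in². φR_n = 0.90 × 50 × 3.3203 = 149.4 kips.
Governing: min(272.0, 390.8, 149.4) = 149.4 kips → gross-section yield.

149.4 kips (gross-section yield governs)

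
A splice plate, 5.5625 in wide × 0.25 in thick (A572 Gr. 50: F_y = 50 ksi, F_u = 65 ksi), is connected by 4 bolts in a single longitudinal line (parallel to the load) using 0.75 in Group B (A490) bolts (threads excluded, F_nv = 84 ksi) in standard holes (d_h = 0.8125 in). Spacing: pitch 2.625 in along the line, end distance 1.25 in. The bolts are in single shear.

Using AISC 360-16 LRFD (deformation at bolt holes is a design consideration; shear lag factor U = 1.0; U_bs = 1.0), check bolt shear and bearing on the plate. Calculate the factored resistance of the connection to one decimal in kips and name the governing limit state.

78.2 kips (bearing governs)

Bolt shear: A_b = π(0.75)²/4 = 0.44179 in². φR_n = 0.75 × 84 × 0.44179 × 4 × 1 = 111.3 kips.
Bearing (0.25 in plate, F_u = 65 ksi): end bolts L_c = 1.25 − 0.8125/2 = 0.84375, R_n = min(1.2×0.84375×0.25×65, 2.4×0.75×0.25×65) = 16.453 kips/bolt; interior L_c = 2.625 − 0.8125 = 1.8125, R_n = 29.25 kips/bolt. φR_n = 0.75 × (1×16.453 + 3×29.25) = 78.2 kips.
Governing: min(111.3, 78.2) = 78.2 kips → bearing.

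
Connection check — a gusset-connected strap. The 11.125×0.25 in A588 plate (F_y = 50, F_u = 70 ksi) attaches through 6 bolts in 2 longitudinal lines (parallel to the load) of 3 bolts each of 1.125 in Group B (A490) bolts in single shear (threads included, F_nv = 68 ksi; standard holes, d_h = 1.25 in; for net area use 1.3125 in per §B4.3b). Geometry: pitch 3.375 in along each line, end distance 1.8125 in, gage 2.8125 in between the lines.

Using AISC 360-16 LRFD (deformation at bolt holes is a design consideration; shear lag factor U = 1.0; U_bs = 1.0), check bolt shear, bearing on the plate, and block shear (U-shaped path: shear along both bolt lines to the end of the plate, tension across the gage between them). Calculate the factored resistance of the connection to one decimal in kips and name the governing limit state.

102.9 kips (block shear governs)

Bolt shear: A_b = π(1.125)²/4 = 0.99402 in². φR_n = 0.75 × 68 × 0.99402 × 6 × 1 = 304.2 kips.
Bearing (0.25 in plate, F_u = 70 ksi): end bolts L_c = 1.8125 − 1.25/2 = 1.1875, R_n = min(1.2×1.1875×0.25×70, 2.4×1.125×0.25×70) = 24.938 kips/bolt; interior L_c = 3.375 − 1.25 = 2.125, R_n = 44.625 kips/bolt. φR_n = 0.75 × (2×24.938 + 4×44.625) = 171.3 kips.
Block shear: shear path 2×[1.8125+2×3.375] = 2×8.5625 in, A_gv = 4.2813, A_nv = 2×(8.5625 − 2.5×1.3125)×0.25 = 2.6406 in²; tension across gage: (2.8125 − 1×1.3125)×0.25 = 0.375 in². R_n = min(0.6×70×2.6406, 0.6×50×4.2813) + 1.0×70×0.375 = min(110.91, 128.44) + 26.25 = 137.16 kips. φR_n = 0.75 × 137.16 = 102.9 kips.
Governing: min(304.2, 171.3, 102.9) = 102.9 kips → block shear.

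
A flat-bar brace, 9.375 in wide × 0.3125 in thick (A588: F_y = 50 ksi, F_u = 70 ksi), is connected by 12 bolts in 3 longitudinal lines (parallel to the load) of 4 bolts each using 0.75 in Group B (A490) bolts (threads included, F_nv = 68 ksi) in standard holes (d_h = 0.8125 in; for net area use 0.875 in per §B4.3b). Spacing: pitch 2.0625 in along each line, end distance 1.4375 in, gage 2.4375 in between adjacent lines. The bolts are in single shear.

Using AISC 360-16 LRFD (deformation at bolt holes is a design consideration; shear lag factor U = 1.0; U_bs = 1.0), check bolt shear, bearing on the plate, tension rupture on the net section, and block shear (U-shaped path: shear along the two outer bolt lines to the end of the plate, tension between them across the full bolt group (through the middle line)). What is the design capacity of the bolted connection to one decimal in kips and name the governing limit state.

110.7 kips (net-section rupture governs)

Bolt shear: A_b = π(0.75)²/4 = 0.44179 in². φR_n = 0.75 × 68 × 0.44179 × 12 × 1 = 270.4 kips.
Bearing (0.3125 in plate, F_u = 70 ksi): end bolts L_c = 1.4375 − 0.8125/2 = 1.03125, R_n = min(1.2×1.03125×0.3125×70, 2.4×0.75×0.3125×70) = 27.07 kips/bolt; interior L_c = 2.0625 − 0.8125 = 1.25, R_n = 32.813 kips/bolt. φR_n = 0.75 × (3×27.07 + 9×32.813) = 282.4 kips.
Tension rupture (net): A_n = (9.375 − 3×0.875)×0.3125 = 2.1094 in² (U = 1.0, A_e = A_n). φR_n = 0.75 × 70 × 2.1094 = 110.7 kips.
Block shear: shear path 2×[1.4375+3×2.0625] = 2×7.625 in, A_gv = 4.7656, A_nv = 2×(7.625 − 3.5×0.875)×0.3125 = 2.8516 in²; tension across gage: (4.875 − 2×0.875)×0.3125 = 0.97656 in². R_n = min(0.6×70×2.8516, 0.6×50×4.7656) + 1.0×70×0.97656 = min(119.77, 142.97) + 68.359 = 188.13 kips. φR_n = 0.75 × 188.13 = 141.1 kips.
Governing: min(270.4, 282.4, 110.7, 141.1) = 110.7 kips → net-section rupture.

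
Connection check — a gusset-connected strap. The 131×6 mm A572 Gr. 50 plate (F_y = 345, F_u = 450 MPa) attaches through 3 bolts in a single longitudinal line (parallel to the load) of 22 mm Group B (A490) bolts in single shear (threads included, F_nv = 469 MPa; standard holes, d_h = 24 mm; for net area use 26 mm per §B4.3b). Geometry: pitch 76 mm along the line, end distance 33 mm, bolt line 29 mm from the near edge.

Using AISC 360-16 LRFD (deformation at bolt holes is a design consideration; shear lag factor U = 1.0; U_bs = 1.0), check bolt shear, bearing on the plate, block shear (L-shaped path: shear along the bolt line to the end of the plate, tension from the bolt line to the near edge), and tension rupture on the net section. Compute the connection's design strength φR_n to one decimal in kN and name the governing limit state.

178.2 kN (block shear governs)

Bolt shear: A_b = π(22)²/4 = 380.13 mm². φR_n = 0.75 × 469 × 380.13 × 3 × 1 = 401.1 kN.
Bearing (6 mm plate, F_u = 450 MPa): end bolts L_c = 33 − 24/2 = 21, R_n = min(1.2×21×6×450, 2.4×22×6×450) = 68.04 kN/bolt; interior L_c = 76 − 24 = 52, R_n = 142.56 kN/bolt. φR_n = 0.75 × (1×68.04 + 2×142.56) = 264.9 kN.
Block shear: shear path 1×[33+2×76] = 1×185 mm, A_gv = 1110, A_nv = 1×(185 − 2.5×26)×6 = 720 mm²; tension to near edge: (29 − 0.5×26)×6 = 96 mm². R_n = min(0.6×450×720, 0.6×345×1110) + 1.0×450×96 = min(194.4, 229.77) + 43.2 = 237.6 kN. φR_n = 0.75 × 237.6 = 178.2 kN.
Tension rupture (net): A_n = (131 − 1×26)×6 = 630 mm² (U = 1.0, A_e = A_n). φR_n = 0.75 × 450 × 630 = 212.6 kN.
Governing: min(401.1, 264.9, 178.2, 212.6) = 178.2 kN → block shear.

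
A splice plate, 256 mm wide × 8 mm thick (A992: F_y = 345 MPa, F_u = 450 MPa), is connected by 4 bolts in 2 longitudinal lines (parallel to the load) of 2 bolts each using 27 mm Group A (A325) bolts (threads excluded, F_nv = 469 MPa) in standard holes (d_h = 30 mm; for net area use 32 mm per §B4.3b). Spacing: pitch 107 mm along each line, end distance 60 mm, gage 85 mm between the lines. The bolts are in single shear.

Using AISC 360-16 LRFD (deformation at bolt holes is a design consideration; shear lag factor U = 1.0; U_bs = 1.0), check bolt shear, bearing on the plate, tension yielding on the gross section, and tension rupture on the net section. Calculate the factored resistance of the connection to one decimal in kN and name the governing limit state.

518.4 kN (net-section rupture governs)

Bolt shear: A_b = π(27)²/4 = 572.56 mm². φR_n = 0.75 × 469 × 572.56 × 4 × 1 = 805.6 kN.
Bearing (8 mm plate, F_u = 450 MPa): end bolts L_c = 60 − 30/2 = 45, R_n = min(1.2×45×8×450, 2.4×27×8×450) = 194.4 kN/bolt; interior L_c = 107 − 30 = 77, R_n = 233.28 kN/bolt. φR_n = 0.75 × (2×194.4 + 2×233.28) = 641.5 kN.
Tension yield (gross): A_g = 256×8 = 2048 mm². φR_n = 0.90 × 345 × 2048 = 635.9 kN.
Tension rupture (net): A_n = (256 − 2×32)×8 = 1536 mm² (U = 1.0, A_e = A_n). φR_n = 0.75 × 450 × 1536 = 518.4 kN.
Governing: min(805.6, 641.5, 635.9, 518.4) = 518.4 kN → net-section rupture.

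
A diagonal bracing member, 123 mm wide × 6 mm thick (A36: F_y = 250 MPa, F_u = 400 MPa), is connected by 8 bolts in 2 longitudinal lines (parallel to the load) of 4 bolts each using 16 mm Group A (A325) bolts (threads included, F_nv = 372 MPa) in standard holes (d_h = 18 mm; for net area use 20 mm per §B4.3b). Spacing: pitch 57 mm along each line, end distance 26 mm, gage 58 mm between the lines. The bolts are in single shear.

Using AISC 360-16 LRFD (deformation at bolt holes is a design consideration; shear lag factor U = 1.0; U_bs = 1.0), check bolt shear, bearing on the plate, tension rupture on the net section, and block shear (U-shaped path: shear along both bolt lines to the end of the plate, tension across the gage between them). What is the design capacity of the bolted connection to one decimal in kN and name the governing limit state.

149.4 kN (net-section rupture governs)

Bolt shear: A_b = π(16)²/4 = 201.06 mm². φR_n = 0.75 × 372 × 201.06 × 8 × 1 = 448.8 kN.
Bearing (6 mm plate, F_u = 400 MPa): end bolts L_c = 26 − 18/2 = 17, R_n = min(1.2×17×6×400, 2.4×16×6×400) = 48.96 kN/bolt; interior L_c = 57 − 18 = 39, R_n = 92.16 kN/bolt. φR_n = 0.75 × (2×48.96 + 6×92.16) = 488.2 kN.
Tension rupture (net): A_n = (123 − 2×20)×6 = 498 mm² (U = 1.0, A_e = A_n). φR_n = 0.75 × 400 × 498 = 149.4 kN.
Block shear: shear path 2×[26+3×57] = 2×197 mm, A_gv = 2364, A_nv = 2×(197 − 3.5×20)×6 = 1524 mm²; tension across gage: (58 − 1×20)×6 = 228 mm². R_n = min(0.6×400×1524, 0.6×250×2364) + 1.0×400×228 = min(365.76, 354.6) + 91.2 = 445.8 kN. φR_n = 0.75 × 445.8 = 334.4 kN.
Governing: min(448.8, 488.2, 149.4, 334.4) = 149.4 kN → net-section rupture.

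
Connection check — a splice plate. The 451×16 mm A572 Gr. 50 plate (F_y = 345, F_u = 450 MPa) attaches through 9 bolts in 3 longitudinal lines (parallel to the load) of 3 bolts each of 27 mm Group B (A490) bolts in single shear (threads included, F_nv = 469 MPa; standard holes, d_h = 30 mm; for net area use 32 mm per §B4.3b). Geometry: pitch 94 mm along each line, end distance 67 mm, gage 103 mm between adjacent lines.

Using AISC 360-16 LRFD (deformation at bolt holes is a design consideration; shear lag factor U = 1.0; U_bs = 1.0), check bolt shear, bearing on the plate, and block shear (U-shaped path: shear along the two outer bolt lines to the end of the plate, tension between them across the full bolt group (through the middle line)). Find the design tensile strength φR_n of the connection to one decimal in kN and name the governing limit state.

Bolt shear: A_b = π(27)²/4 = 572.56 mm². φR_n = 0.75 × 469 × 572.56 × 9 × 1 = 1812.6 kN.
Bearing (16 mm plate, F_u = 450 MPa): end bolts L_c = 67 − 30/2 = 52, R_n = min(1.2×52×16×450, 2.4×27×16×450) = 449.28 kN/bolt; interior L_c = 94 − 30 = 64, R_n = 466.56 kN/bolt. φR_n = 0.75 × (3×449.28 + 6×466.56) = 3110.4 kN.
Block shear: shear path 2×[67+2×94] = 2×255 mm, A_gv = 8160, A_nv = 2×(255 − 2.5×32)×16 = 5600 mm²; tension across gage: (206 − 2×32)×16 = 2272 mm². R_n = min(0.6×450×5600, 0.6×345×8160) + 1.0×450×2272 = min(1512, 1689.1) + 1022.4 = 2534.4 kN. φR_n = 0.75 × 2534.4 = 1900.8 kN.
Governing: min(1812.6, 3110.4, 1900.8) = 1812.6 kN → bolt shear.

1812.6 kN (bolt shear governs)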